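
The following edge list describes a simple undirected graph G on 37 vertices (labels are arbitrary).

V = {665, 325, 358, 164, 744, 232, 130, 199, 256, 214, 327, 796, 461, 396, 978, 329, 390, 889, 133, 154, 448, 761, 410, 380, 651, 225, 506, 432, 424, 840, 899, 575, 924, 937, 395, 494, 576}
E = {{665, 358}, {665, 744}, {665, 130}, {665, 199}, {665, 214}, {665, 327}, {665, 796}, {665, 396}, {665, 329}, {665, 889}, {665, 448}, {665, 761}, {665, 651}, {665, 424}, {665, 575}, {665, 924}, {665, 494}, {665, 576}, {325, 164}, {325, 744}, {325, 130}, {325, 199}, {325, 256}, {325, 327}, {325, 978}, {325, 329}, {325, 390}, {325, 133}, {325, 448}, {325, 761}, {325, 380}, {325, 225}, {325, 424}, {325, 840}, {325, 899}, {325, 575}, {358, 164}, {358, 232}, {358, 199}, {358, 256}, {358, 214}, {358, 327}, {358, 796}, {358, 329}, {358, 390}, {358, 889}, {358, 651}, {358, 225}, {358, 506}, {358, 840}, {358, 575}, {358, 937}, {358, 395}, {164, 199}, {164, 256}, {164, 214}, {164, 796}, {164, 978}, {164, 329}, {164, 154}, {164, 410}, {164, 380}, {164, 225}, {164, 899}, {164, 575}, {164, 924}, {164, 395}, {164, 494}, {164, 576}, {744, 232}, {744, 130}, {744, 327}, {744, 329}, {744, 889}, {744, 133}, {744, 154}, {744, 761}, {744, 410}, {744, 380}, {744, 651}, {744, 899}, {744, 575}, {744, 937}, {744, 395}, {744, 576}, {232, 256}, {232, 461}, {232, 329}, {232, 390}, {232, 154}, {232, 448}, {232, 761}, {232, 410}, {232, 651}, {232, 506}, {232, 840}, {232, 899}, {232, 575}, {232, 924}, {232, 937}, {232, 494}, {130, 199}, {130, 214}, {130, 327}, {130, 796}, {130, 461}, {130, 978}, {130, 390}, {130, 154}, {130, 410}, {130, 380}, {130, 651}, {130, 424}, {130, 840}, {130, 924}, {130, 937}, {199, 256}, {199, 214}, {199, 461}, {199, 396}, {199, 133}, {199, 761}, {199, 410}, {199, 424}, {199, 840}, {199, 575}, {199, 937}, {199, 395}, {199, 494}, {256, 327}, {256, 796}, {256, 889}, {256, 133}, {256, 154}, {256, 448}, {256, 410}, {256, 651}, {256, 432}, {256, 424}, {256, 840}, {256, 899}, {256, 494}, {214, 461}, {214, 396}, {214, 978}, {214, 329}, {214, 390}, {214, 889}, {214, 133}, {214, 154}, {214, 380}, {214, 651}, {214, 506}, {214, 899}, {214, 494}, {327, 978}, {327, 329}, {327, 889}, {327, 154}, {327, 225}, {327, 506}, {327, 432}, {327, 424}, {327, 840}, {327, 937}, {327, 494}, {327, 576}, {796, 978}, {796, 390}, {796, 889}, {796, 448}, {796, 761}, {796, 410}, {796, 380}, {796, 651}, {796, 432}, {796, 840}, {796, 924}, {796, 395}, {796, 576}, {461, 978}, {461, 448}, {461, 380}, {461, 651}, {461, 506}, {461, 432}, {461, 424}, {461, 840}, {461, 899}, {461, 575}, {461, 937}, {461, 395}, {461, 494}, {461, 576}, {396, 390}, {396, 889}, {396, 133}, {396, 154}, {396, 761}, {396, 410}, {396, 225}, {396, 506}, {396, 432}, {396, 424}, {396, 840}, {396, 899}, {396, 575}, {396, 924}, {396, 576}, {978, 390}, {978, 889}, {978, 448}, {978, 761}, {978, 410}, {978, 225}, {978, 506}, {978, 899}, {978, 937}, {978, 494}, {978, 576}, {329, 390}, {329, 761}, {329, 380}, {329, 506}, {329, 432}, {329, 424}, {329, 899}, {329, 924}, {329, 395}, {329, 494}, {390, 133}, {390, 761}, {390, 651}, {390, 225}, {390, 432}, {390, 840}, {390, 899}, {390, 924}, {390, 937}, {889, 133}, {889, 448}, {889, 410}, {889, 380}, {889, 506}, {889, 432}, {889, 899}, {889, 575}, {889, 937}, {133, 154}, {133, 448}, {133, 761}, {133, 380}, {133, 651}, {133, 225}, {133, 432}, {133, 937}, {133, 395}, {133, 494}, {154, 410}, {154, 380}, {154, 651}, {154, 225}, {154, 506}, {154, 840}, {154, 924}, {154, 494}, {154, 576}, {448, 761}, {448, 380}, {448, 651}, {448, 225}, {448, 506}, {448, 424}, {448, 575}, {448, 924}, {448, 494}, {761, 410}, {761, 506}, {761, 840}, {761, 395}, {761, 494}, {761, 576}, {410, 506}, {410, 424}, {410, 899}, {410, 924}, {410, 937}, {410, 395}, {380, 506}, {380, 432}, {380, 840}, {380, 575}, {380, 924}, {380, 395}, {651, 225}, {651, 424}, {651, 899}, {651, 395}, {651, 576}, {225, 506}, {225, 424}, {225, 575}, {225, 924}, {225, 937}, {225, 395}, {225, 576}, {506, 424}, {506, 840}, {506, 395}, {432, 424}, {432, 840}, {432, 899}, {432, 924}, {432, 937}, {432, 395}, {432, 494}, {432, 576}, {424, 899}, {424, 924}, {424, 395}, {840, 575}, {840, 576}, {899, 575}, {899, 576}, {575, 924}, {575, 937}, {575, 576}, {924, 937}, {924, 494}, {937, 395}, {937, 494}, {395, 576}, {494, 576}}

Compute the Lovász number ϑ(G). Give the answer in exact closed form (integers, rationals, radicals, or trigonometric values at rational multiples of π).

sqrt(37)

N(410) = {164, 744, 232, 130, 199, 256, 796, 396, 978, 889, 154, 761, 506, 424, 899, 924, 937, 395}, |N(410)| = 18.
N(232) = {358, 744, 256, 461, 329, 390, 154, 448, 761, 410, 651, 506, 840, 899, 575, 924, 937, 494}, |N(232)| = 18.
Vertex 396 has 18 neighbors: 665, 199, 214, 390, 889, 133, 154, 761, 410, 225, 506, 432, 424, 840, 899, 575, 924, 576.
Vertex 432 has 18 neighbors: 256, 327, 796, 461, 396, 329, 390, 889, 133, 380, 424, 840, 899, 924, 937, 395, 494, 576.
18-regular, N=37; SR(37,18,8,9) — a Paley graph.
A has 3 distinct eigenvalues ≈ [18.0, 2.5414, -3.5414].
λ_max=18, λ_min=-sqrt(37)/2 - 1/2; ϑ = −37·λ_min/(λ_max−λ_min) = sqrt(37).
= 6.082763… (decimal).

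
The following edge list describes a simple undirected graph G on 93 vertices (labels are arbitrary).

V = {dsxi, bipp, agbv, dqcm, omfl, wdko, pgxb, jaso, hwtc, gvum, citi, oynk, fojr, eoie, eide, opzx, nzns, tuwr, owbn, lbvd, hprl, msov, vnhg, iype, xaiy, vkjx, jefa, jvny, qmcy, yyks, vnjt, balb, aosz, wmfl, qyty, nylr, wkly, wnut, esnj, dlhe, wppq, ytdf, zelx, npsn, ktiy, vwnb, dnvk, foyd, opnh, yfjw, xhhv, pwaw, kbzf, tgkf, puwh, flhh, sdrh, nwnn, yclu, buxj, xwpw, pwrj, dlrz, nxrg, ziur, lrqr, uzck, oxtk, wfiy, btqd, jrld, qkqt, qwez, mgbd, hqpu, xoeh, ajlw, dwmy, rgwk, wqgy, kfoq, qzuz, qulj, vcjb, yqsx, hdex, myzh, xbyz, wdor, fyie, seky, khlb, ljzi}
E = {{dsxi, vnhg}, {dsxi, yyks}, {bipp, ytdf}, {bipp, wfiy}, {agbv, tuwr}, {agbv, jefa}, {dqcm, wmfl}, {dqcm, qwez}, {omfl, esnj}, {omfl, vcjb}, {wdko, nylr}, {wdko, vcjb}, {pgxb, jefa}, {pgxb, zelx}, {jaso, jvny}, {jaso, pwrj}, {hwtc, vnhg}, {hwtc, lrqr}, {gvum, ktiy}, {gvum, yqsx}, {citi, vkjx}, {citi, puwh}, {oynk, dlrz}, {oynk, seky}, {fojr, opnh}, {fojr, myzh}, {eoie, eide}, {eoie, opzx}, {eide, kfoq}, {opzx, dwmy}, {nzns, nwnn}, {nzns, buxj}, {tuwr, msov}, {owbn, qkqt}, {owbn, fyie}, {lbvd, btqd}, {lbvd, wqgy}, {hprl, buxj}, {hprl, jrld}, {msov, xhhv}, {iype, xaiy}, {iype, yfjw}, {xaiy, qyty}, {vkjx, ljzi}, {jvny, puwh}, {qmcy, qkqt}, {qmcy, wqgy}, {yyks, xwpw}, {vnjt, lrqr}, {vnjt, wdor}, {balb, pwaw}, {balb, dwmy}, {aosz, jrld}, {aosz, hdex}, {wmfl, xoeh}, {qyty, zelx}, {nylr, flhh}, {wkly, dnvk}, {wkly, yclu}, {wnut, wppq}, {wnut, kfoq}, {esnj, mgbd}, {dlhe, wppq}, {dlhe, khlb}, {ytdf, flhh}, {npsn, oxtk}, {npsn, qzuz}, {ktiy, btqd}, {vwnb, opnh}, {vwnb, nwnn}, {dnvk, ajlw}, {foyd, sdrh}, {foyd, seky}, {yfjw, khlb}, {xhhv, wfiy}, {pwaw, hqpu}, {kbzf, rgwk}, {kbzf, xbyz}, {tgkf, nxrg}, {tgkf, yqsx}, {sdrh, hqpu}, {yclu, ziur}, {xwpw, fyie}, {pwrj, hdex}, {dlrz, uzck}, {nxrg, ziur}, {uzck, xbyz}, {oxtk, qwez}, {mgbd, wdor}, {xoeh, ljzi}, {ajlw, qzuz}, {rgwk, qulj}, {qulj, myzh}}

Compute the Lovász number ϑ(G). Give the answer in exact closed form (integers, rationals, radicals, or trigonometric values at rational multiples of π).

93*cos(pi/93)/(cos(pi/93) + 1)

N(jefa) = {agbv, pgxb}, |N(jefa)| = 2.
deg(pgxb) = 2; N(pgxb) = {jefa, zelx}.
Vertex dsxi has 2 neighbors: vnhg, yyks.
Vertex nzns has 2 neighbors: nwnn, buxj.
Every vertex has degree 2 (N=93); connected 2-regular on 93 ⇒ C_{93}.
A has 47 distinct eigenvalues ≈ [2.0, 1.99544, 1.98177, 1.95906, 1.92741, 1.88697, 1.83792, 1.78048, 1.71491, 1.64153, 1.56065, 1.47265, 1.37793, 1.27693, 1.1701, 1.05793, 0.94093, 0.81964, 0.69461, 0.56641, 0.43563, 0.30286, 0.1687, 0.03378, -0.1013, -0.23591, -0.36945, -0.50131, -0.63087, -0.75756, -0.88079, -1.0, -1.11465, -1.22421, -1.32819, -1.42611, -1.51752, -1.602, -1.67918, -1.74869, -1.81023, -1.86351, -1.90828, -1.94434, -1.97154, -1.98974, -1.99886].
λ_max=2, λ_min=-2*cos(pi/93); ϑ = −93·λ_min/(λ_max−λ_min) = 93*cos(pi/93)/(cos(pi/93) + 1).
ϑ(G) ≈ 46.486732.
46 ≤ 93*cos(pi/93)/(cos(pi/93) + 1) ≤ 47: both strict.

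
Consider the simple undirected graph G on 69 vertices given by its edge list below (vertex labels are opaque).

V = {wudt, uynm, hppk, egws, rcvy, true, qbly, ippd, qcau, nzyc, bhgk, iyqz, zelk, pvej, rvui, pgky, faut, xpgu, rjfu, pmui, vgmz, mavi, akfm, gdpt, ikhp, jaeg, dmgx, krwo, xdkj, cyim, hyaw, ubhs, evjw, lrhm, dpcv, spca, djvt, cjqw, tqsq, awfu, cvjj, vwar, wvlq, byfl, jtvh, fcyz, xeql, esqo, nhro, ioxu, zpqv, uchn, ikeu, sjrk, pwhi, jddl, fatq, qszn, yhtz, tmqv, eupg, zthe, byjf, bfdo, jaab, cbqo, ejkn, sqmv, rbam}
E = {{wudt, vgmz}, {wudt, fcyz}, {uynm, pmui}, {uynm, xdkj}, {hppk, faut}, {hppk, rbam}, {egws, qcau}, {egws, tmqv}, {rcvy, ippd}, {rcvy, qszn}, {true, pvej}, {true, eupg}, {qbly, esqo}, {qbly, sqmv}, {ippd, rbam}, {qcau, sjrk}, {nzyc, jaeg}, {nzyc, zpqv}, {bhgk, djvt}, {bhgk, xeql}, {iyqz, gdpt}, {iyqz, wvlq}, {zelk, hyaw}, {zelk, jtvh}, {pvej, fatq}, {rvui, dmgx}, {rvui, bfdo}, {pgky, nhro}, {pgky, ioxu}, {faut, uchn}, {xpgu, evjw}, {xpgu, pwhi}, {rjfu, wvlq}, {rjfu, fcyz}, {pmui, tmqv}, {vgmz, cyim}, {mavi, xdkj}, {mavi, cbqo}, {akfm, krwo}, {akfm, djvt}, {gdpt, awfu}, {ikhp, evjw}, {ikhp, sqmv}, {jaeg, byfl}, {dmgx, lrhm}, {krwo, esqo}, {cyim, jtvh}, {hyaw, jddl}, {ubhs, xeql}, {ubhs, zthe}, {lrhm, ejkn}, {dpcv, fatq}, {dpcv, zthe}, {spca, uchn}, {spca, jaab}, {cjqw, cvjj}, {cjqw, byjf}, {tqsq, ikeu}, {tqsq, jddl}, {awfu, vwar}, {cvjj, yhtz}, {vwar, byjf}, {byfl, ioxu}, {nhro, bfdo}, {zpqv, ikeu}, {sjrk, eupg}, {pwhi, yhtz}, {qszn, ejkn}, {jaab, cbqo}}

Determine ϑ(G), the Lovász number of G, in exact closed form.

deg(vwar) = 2; N(vwar) = {awfu, byjf}.
Vertex dmgx has 2 neighbors: rvui, lrhm.
deg(jaab) = 2; N(jaab) = {spca, cbqo}.
deg(eupg) = 2; N(eupg) = {true, sjrk}.
69-vertex 2-regular graph: this is C_{69}, the 69-cycle.
spec(A) ≈ [2.0, 1.9917, 1.9669, 1.9258, 1.8688, 1.7963, 1.7088, 1.6073, 1.4924, 1.3651, 1.2265, 1.0778, 0.9201, 0.7548, 0.5833, 0.4069, 0.2272, 0.0455, -0.1365, -0.3174, -0.4956, -0.6698, -0.8384, -1.0, -1.1534, -1.2972, -1.4302, -1.5514, -1.6598, -1.7544, -1.8344, -1.8993, -1.9484, -1.9814, -1.9979] (distinct, 4 d.p.).
λ_max=2, λ_min=-2*cos(pi/69); ϑ = −69·λ_min/(λ_max−λ_min) = 69*cos(pi/69)/(cos(pi/69) + 1).
Numerically 34.48211.
Lovász sandwich 34 ≤ 69*cos(pi/69)/(cos(pi/69) + 1) ≤ 35: both strict.

69*cos(pi/69)/(cos(pi/69) + 1)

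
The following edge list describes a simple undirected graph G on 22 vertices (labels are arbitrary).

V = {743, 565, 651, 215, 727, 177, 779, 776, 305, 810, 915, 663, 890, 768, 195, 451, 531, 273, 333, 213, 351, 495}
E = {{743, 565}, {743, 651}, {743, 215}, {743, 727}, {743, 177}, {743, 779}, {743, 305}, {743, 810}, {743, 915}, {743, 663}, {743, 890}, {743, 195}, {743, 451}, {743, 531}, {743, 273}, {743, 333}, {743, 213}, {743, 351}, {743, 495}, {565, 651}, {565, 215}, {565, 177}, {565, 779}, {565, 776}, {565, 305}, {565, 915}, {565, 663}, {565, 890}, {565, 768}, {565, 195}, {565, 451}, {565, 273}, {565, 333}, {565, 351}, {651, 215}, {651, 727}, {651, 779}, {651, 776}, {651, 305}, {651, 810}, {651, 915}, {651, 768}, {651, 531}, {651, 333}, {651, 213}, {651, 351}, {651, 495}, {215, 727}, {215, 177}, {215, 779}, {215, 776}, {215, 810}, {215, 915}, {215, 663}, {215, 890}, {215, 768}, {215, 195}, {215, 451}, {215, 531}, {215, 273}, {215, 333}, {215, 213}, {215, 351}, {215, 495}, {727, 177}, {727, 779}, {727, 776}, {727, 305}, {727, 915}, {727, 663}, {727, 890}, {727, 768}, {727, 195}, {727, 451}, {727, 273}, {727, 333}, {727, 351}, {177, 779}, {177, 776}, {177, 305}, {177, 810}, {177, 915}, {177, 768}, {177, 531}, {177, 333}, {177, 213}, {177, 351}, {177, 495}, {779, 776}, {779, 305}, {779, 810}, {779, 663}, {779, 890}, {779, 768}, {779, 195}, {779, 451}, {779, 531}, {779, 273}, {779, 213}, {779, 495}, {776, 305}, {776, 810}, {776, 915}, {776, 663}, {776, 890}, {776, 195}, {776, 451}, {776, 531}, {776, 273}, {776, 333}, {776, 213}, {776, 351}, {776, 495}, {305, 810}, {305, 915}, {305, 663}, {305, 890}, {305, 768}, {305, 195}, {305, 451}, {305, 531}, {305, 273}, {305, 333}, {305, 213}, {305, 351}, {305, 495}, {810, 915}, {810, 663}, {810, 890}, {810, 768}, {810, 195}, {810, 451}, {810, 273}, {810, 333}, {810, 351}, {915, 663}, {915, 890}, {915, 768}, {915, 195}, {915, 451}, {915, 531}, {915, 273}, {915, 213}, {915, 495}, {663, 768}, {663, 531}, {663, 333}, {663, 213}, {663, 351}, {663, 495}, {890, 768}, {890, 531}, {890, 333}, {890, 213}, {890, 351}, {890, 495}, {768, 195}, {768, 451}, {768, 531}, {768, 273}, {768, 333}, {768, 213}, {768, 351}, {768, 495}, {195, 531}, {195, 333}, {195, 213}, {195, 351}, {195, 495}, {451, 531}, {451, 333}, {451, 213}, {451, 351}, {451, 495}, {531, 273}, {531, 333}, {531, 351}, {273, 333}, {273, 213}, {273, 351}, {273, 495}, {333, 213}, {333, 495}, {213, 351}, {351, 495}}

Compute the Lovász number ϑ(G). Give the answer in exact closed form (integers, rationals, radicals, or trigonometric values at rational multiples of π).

N(305) = {743, 565, 651, 727, 177, 779, 776, 810, 915, 663, 890, 768, 195, 451, 531, 273, 333, 213, 351, 495}, |N(305)| = 20.
deg(333) = 18; N(333) = {743, 565, 651, 215, 727, 177, 776, 305, 810, 663, 890, 768, 195, 451, 531, 273, 213, 495}.
N(768) = {565, 651, 215, 727, 177, 779, 305, 810, 915, 663, 890, 195, 451, 531, 273, 333, 213, 351, 495}, |N(768)| = 19.
Vertex 779 has 18 neighbors: 743, 565, 651, 215, 727, 177, 776, 305, 810, 663, 890, 768, 195, 451, 531, 273, 213, 495.
Complete 5-partite, parts [7, 6, 4, 3, 2]: perfect, ϑ = α = 7.
≈ 7.000000 (to 6 d.p.).
7 ≤ 7 ≤ 7: collapsed.

7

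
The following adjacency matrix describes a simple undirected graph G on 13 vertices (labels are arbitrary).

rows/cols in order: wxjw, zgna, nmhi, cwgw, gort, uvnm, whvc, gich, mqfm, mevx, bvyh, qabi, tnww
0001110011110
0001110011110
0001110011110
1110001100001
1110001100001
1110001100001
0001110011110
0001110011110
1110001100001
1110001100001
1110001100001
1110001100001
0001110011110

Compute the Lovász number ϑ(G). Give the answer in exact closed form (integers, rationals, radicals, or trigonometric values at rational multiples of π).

Vertex nmhi has 7 neighbors: cwgw, gort, uvnm, mqfm, mevx, bvyh, qabi.
N(mevx) = {wxjw, zgna, nmhi, whvc, gich, tnww}, |N(mevx)| = 6.
N(gort) = {wxjw, zgna, nmhi, whvc, gich, tnww}, |N(gort)| = 6.
Vertex wxjw has 7 neighbors: cwgw, gort, uvnm, mqfm, mevx, bvyh, qabi.
K_{7,6} (perfect); ϑ(G) = α(G) = max{7,6} = 7.
ϑ(G) ≈ 7.00000.
α=7, χ(Ḡ)=7; ϑ=7 lies between (collapsed).

7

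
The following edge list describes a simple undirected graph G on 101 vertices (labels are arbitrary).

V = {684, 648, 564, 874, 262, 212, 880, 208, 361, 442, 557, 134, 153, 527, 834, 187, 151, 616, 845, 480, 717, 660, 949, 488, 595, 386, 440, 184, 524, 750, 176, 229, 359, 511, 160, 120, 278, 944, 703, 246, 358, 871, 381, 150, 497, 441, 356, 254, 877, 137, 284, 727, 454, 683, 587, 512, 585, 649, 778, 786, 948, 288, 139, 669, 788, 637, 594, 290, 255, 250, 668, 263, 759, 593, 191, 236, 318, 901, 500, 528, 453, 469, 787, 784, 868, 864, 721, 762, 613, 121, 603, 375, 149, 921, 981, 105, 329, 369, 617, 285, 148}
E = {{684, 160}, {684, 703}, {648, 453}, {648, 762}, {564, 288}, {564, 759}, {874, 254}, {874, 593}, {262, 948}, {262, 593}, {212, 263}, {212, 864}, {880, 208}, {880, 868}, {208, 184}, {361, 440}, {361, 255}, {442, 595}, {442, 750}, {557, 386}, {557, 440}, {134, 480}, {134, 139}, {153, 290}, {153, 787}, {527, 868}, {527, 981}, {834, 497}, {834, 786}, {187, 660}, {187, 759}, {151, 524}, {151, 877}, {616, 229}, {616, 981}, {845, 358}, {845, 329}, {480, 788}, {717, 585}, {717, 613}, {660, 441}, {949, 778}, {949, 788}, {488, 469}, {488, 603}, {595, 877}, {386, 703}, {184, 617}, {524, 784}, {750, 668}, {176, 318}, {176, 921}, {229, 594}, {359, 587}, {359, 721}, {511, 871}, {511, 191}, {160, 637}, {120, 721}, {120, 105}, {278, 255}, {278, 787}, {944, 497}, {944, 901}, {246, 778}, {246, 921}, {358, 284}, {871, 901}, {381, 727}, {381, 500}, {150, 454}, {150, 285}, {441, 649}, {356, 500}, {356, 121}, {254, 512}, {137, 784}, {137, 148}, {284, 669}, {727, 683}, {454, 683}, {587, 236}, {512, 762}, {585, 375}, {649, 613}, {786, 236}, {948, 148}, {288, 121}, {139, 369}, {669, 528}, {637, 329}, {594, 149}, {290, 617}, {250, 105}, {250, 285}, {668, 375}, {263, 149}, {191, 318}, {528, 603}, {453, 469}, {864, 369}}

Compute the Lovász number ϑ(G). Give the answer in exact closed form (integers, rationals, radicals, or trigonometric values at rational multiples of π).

N(868) = {880, 527}, |N(868)| = 2.
N(453) = {648, 469}, |N(453)| = 2.
deg(497) = 2; N(497) = {834, 944}.
Vertex 668 has 2 neighbors: 750, 375.
2-regular, N=101; connected 2-regular on 101 ⇒ C_{101}.
Distinct eigenvalues (to 5 d.p.): [2.0, 1.99613, 1.98454, 1.96527, 1.9384, 1.90403, 1.86229, 1.81335, 1.75739, 1.69463, 1.62532, 1.54971, 1.46812, 1.38084, 1.28822, 1.19062, 1.08841, 0.98199, 0.87177, 0.75818, 0.64165, 0.52264, 0.40161, 0.27903, 0.15537, 0.0311, -0.09328, -0.2173, -0.34049, -0.46235, -0.58243, -0.70025, -0.81537, -0.92733, -1.0357, -1.14006, -1.24002, -1.33518, -1.42517, -1.50965, -1.58828, -1.66078, -1.72684, -1.78623, -1.83871, -1.88407, -1.92214, -1.95278, -1.97586, -1.9913, -1.99903].
−101·(-2*cos(pi/101)) / ((2)−(-2*cos(pi/101))) = 101*cos(pi/101)/(cos(pi/101) + 1) = ϑ(G).
≈ 50.48778 (to 5 d.p.).
α=50, χ(Ḡ)=51; ϑ=101*cos(pi/101)/(cos(pi/101) + 1) lies between (both strict).

101*cos(pi/101)/(cos(pi/101) + 1)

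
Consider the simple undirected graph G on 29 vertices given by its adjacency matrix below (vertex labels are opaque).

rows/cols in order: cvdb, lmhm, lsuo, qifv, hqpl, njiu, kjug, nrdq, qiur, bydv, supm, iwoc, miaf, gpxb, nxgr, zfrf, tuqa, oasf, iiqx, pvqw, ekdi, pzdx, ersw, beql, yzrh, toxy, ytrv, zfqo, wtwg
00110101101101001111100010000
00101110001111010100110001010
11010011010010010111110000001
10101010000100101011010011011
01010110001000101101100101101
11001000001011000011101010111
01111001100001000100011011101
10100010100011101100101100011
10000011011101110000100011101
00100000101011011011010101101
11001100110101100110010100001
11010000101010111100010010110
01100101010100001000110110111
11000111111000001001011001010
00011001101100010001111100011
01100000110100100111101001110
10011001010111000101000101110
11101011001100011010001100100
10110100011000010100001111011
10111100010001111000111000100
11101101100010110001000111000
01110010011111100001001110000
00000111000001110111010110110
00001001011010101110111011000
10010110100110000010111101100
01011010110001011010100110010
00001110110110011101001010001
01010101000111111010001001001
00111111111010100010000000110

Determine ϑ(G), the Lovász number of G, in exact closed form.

sqrt(29)

Vertex miaf has 14 neighbors: lmhm, lsuo, njiu, nrdq, bydv, iwoc, tuqa, ekdi, pzdx, beql, yzrh, ytrv, zfqo, wtwg.
N(zfrf) = {lmhm, lsuo, qiur, bydv, iwoc, nxgr, oasf, iiqx, pvqw, ekdi, ersw, toxy, ytrv, zfqo}, |N(zfrf)| = 14.
N(iwoc) = {cvdb, lmhm, qifv, qiur, supm, miaf, nxgr, zfrf, tuqa, oasf, pzdx, yzrh, ytrv, zfqo}, |N(iwoc)| = 14.
Vertex lsuo has 14 neighbors: cvdb, lmhm, qifv, kjug, nrdq, bydv, miaf, zfrf, oasf, iiqx, pvqw, ekdi, pzdx, wtwg.
G on 29 vertices is 14-regular; Paley(29): SR with (k,λ,μ)=(14,6,7).
The 3 distinct eigenvalues: [14.0, 2.1926, -3.1926].
Lovász: ϑ = −29(-sqrt(29)/2 - 1/2)/(14+-(-sqrt(29)/2 - 1/2)) = sqrt(29).
= 5.385164807… (decimal).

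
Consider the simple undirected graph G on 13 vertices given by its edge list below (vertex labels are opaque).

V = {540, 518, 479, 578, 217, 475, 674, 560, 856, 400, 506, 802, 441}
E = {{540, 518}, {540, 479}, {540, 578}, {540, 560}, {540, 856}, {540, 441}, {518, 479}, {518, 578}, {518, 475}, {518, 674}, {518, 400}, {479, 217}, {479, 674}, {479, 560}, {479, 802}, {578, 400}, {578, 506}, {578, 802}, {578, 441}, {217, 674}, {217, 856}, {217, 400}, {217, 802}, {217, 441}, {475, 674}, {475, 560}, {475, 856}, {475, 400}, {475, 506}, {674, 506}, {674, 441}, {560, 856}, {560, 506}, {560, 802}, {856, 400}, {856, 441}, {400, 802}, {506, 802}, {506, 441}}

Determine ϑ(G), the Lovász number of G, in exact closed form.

deg(578) = 6; N(578) = {540, 518, 400, 506, 802, 441}.
N(674) = {518, 479, 217, 475, 506, 441}, |N(674)| = 6.
Vertex 506 has 6 neighbors: 578, 475, 674, 560, 802, 441.
deg(400) = 6; N(400) = {518, 578, 217, 475, 856, 802}.
G on 13 vertices is 6-regular; Paley(13): SR with (k,λ,μ)=(6,2,3).
A has 3 distinct eigenvalues ≈ [6.0, 1.302776, -2.302776].
ϑ = −N·λ_min/(λ_max−λ_min) = −13·(-sqrt(13)/2 - 1/2)/(6−(-sqrt(13)/2 - 1/2)) = sqrt(13).
Numerically 3.60555.

sqrt(13)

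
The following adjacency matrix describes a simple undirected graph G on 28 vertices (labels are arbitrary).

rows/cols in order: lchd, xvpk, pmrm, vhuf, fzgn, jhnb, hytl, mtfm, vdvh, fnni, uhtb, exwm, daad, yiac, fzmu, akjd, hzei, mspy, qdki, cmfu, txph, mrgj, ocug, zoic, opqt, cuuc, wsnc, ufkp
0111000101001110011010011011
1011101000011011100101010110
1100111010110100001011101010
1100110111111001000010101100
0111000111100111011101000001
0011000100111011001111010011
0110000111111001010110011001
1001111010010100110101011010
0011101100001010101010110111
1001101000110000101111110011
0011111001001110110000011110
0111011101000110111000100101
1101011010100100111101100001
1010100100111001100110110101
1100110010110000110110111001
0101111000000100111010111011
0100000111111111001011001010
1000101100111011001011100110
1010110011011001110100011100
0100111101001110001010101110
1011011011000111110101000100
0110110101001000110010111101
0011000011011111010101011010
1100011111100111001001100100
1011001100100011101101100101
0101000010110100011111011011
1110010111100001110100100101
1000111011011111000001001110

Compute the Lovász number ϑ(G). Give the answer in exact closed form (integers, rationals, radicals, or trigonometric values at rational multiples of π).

N(pmrm) = {lchd, xvpk, fzgn, jhnb, hytl, vdvh, uhtb, exwm, yiac, qdki, txph, mrgj, ocug, opqt, wsnc}, |N(pmrm)| = 15.
N(exwm) = {xvpk, pmrm, vhuf, jhnb, hytl, mtfm, fnni, yiac, fzmu, hzei, mspy, qdki, ocug, cuuc, ufkp}, |N(exwm)| = 15.
N(uhtb) = {pmrm, vhuf, fzgn, jhnb, hytl, fnni, daad, yiac, fzmu, hzei, mspy, zoic, opqt, cuuc, wsnc}, |N(uhtb)| = 15.
deg(vhuf) = 15; N(vhuf) = {lchd, xvpk, fzgn, jhnb, mtfm, vdvh, fnni, uhtb, exwm, daad, akjd, txph, ocug, opqt, cuuc}.
deg(v) = 15 for all v (|V|=28); this is K(8,2), the Kneser graph.
Distinct eigenvalues (to 3 d.p.): [15.0, 1.0, -5.0].
λ_max=15, λ_min=-5; ϑ = −28·λ_min/(λ_max−λ_min) = 7.
Numerically 7.0000.

7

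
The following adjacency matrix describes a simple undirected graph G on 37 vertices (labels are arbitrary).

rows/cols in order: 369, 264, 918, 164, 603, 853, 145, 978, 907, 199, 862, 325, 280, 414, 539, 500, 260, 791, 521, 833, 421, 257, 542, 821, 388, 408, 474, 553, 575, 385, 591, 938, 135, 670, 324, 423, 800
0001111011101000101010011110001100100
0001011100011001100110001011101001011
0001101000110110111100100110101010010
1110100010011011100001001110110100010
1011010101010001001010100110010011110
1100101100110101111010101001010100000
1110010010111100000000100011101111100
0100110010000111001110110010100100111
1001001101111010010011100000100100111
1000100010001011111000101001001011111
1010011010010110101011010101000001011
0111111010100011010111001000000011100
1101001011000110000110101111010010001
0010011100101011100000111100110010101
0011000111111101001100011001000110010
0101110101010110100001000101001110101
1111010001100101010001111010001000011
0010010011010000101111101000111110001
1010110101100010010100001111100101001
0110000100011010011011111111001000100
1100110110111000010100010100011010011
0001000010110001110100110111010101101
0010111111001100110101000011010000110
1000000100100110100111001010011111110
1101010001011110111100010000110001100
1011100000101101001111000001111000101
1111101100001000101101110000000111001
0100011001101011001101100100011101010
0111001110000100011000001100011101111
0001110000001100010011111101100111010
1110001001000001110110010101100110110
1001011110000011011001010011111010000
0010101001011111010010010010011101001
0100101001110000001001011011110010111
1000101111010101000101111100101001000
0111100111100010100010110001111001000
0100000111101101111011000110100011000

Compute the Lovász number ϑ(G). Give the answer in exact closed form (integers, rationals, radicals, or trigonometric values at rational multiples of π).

deg(862) = 18; N(862) = {369, 918, 853, 145, 907, 325, 414, 539, 260, 521, 421, 257, 821, 408, 553, 670, 423, 800}.
N(264) = {164, 853, 145, 978, 325, 280, 500, 260, 833, 421, 388, 474, 553, 575, 591, 670, 423, 800}, |N(264)| = 18.
Vertex 423 has 18 neighbors: 264, 918, 164, 603, 978, 907, 199, 862, 539, 260, 421, 542, 821, 553, 575, 385, 591, 670.
N(199) = {369, 603, 907, 280, 539, 500, 260, 791, 521, 542, 388, 553, 591, 135, 670, 324, 423, 800}, |N(199)| = 18.
Every vertex has degree 18 (N=37); strongly regular (37,18,8,9).
The 3 distinct eigenvalues: [18.0, 2.541, -3.541].
With N=37: ϑ(G) = 37·(-(-sqrt(37)/2 - 1/2))/(18−(-sqrt(37)/2 - 1/2)) = sqrt(37).
Numerically 6.08276.

sqrt(37)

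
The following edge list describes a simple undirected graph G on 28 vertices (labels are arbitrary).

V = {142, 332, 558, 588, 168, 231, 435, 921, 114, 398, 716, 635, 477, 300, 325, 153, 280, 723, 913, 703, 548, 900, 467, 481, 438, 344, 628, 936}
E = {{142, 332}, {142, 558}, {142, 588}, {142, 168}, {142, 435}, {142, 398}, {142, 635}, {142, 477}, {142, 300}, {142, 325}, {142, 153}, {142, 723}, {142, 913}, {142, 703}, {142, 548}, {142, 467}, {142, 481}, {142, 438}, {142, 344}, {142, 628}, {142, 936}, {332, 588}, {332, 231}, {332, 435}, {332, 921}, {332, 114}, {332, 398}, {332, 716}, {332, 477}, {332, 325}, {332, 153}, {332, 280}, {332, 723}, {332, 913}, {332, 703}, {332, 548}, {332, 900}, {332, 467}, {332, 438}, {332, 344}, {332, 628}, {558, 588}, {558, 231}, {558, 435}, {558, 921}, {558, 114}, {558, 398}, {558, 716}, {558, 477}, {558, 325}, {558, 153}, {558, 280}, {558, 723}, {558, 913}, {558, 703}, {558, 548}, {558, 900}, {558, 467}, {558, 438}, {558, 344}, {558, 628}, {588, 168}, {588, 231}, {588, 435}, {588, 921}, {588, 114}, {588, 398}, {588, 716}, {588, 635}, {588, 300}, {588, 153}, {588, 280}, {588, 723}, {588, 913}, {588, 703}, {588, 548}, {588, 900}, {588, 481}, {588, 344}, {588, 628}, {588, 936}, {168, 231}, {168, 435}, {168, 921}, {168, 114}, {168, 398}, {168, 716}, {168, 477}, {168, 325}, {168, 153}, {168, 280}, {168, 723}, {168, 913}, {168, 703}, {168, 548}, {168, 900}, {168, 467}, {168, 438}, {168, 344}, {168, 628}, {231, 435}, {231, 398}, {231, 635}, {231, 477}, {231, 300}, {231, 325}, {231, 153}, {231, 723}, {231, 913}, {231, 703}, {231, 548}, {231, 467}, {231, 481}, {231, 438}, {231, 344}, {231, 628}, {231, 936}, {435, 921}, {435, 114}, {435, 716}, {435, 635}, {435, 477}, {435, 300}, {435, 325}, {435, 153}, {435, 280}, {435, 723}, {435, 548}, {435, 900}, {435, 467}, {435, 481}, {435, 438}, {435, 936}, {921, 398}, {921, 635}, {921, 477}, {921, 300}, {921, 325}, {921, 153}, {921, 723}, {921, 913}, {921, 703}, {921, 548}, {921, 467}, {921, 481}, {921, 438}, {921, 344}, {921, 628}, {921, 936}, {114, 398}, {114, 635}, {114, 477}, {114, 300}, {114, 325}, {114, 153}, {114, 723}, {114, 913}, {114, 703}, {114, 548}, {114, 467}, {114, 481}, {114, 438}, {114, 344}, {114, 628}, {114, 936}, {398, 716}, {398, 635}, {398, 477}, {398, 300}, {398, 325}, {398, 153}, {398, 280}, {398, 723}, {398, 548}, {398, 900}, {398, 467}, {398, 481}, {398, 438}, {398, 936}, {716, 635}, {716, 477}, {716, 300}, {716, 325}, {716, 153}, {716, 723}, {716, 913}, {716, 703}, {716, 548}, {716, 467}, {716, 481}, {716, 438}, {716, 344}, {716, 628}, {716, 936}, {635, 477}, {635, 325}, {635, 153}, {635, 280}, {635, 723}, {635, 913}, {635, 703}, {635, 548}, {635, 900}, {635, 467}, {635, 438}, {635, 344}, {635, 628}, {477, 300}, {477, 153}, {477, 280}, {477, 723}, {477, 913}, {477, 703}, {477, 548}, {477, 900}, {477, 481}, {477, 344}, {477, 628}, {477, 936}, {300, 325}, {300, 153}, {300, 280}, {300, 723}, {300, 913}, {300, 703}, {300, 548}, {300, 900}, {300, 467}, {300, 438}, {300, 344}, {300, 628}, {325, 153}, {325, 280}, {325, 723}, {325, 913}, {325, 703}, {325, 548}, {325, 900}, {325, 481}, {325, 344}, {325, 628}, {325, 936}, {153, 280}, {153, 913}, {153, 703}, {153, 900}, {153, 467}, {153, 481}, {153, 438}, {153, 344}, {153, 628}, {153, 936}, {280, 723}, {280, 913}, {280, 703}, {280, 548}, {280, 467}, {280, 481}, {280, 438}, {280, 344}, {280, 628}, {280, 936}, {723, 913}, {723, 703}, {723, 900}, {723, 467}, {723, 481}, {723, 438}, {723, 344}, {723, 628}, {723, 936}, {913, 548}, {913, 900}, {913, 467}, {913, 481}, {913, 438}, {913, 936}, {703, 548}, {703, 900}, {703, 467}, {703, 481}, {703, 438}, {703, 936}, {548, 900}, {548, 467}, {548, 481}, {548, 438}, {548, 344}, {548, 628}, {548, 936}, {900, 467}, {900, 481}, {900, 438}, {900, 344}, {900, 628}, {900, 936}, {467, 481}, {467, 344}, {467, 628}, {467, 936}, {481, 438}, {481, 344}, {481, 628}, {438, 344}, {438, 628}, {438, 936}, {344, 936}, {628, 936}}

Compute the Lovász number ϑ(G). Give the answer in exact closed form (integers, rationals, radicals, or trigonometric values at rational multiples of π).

Vertex 280 has 21 neighbors: 332, 558, 588, 168, 435, 398, 635, 477, 300, 325, 153, 723, 913, 703, 548, 467, 481, 438, 344, 628, 936.
N(168) = {142, 588, 231, 435, 921, 114, 398, 716, 477, 325, 153, 280, 723, 913, 703, 548, 900, 467, 438, 344, 628}, |N(168)| = 21.
N(723) = {142, 332, 558, 588, 168, 231, 435, 921, 114, 398, 716, 635, 477, 300, 325, 280, 913, 703, 900, 467, 481, 438, 344, 628, 936}, |N(723)| = 25.
N(921) = {332, 558, 588, 168, 435, 398, 635, 477, 300, 325, 153, 723, 913, 703, 548, 467, 481, 438, 344, 628, 936}, |N(921)| = 21.
K_{7,7,6,5,3} (perfect); ϑ(G) = α(G) = max{7,7,6,5,3} = 7.
ϑ(G) ≈ 7.0000000.
Lovász sandwich 7 ≤ 7 ≤ 7: collapsed.

7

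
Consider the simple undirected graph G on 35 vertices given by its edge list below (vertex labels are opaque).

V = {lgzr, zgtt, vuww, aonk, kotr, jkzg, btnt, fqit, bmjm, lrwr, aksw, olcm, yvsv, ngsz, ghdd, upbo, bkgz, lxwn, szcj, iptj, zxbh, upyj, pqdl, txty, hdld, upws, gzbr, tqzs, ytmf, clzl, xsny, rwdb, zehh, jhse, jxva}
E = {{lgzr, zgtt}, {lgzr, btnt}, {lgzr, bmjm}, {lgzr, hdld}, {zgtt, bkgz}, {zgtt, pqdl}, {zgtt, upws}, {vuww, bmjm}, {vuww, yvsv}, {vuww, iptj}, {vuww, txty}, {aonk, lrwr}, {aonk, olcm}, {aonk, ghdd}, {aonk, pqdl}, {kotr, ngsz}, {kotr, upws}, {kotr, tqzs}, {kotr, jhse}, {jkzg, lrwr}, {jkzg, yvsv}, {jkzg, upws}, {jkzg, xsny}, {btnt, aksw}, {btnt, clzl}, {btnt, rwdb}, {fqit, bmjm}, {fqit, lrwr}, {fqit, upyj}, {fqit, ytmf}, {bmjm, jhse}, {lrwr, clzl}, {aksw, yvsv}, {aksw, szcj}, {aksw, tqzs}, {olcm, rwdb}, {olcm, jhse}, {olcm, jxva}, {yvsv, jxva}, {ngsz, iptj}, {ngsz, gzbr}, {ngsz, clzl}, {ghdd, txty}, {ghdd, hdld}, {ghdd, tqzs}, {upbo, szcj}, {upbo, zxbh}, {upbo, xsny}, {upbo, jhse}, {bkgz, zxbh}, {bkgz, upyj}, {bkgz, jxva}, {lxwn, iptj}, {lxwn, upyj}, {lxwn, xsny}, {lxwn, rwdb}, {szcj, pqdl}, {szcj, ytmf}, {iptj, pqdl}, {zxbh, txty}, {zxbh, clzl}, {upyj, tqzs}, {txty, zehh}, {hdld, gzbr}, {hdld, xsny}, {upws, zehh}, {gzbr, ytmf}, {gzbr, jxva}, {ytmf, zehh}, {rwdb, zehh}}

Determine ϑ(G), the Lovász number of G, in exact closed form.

15

Vertex lgzr has 4 neighbors: zgtt, btnt, bmjm, hdld.
deg(szcj) = 4; N(szcj) = {aksw, upbo, pqdl, ytmf}.
Vertex btnt has 4 neighbors: lgzr, aksw, clzl, rwdb.
Vertex hdld has 4 neighbors: lgzr, ghdd, gzbr, xsny.
Regular of degree 4 on 35 vertices: Kneser-type, 3-subsets of [7].
Distinct eigenvalues (to 5 d.p.): [4.0, 2.0, -1.0, -3.0].
Lovász: ϑ = −35(-3)/(4+-1*(-3)) = 15.
= 15.0000… (decimal).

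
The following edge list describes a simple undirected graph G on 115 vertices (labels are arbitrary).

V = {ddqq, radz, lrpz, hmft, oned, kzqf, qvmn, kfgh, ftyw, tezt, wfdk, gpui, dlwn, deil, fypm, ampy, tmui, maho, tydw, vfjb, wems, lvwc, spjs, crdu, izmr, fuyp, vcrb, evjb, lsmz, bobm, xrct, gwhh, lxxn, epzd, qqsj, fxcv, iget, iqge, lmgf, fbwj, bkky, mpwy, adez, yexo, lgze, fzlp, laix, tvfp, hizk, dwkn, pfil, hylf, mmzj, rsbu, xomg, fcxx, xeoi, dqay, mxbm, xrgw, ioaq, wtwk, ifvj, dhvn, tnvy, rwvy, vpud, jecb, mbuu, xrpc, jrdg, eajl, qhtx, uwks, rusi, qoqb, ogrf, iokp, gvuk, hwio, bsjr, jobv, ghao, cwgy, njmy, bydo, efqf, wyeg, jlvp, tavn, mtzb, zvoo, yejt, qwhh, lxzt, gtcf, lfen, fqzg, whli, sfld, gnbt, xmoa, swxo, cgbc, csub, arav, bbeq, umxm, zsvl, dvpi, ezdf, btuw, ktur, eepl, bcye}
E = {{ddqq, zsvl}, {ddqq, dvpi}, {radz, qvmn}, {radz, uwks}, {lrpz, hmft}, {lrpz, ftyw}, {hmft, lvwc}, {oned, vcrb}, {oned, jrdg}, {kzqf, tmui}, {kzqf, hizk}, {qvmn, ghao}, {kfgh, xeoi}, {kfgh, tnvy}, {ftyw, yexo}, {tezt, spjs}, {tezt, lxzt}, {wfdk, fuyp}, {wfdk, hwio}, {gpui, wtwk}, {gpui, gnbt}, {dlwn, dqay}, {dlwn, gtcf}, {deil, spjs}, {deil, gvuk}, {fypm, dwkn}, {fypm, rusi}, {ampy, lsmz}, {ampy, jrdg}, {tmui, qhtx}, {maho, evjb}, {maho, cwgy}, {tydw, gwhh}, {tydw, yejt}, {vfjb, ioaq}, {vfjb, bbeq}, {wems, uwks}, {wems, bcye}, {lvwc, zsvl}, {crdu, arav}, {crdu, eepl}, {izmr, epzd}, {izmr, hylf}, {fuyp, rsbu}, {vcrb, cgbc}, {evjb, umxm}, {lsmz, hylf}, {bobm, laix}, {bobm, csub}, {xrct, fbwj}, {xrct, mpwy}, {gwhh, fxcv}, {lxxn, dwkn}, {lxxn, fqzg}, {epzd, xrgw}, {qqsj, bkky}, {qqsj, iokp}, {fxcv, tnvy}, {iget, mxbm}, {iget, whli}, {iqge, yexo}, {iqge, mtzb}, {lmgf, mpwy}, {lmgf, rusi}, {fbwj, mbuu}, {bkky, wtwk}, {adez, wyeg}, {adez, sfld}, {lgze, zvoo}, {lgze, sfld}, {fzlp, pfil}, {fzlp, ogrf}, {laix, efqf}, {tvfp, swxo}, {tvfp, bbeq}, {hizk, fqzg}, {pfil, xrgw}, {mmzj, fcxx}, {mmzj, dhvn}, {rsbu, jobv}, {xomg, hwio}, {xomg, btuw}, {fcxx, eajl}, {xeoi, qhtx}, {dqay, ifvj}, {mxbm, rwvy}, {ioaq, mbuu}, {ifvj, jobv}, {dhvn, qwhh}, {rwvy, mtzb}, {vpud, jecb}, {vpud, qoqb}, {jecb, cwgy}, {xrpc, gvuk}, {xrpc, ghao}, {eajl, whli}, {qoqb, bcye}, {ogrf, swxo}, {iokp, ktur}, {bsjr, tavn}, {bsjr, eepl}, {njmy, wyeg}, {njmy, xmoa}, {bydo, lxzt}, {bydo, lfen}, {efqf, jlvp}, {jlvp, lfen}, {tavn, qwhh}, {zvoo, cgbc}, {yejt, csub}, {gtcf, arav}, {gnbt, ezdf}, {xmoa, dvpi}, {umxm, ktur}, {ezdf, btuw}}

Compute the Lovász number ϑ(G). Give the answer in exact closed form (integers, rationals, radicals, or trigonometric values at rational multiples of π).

115*cos(pi/115)/(cos(pi/115) + 1)

deg(wyeg) = 2; N(wyeg) = {adez, njmy}.
Vertex zvoo has 2 neighbors: lgze, cgbc.
Vertex qvmn has 2 neighbors: radz, ghao.
Vertex uwks has 2 neighbors: radz, wems.
Every vertex has degree 2 (N=115); a single 115-cycle (edge-transitive).
A has 58 distinct eigenvalues ≈ [2.0, 1.997, 1.988, 1.973, 1.952, 1.926, 1.893, 1.856, 1.812, 1.763, 1.709, 1.65, 1.585, 1.516, 1.443, 1.365, 1.283, 1.198, 1.108, 1.016, 0.92, 0.822, 0.721, 0.618, 0.513, 0.407, 0.299, 0.191, 0.082, -0.027, -0.136, -0.245, -0.353, -0.46, -0.566, -0.67, -0.772, -0.871, -0.968, -1.062, -1.153, -1.241, -1.325, -1.405, -1.48, -1.551, -1.618, -1.68, -1.737, -1.788, -1.834, -1.875, -1.91, -1.94, -1.964, -1.981, -1.993, -1.999].
Lovász: ϑ = −115(-2*cos(pi/115))/(2+-(-1)*2*cos(pi/115)) = 115*cos(pi/115)/(cos(pi/115) + 1).
ϑ(G) ≈ 57.4893.
Lovász sandwich 57 ≤ 115*cos(pi/115)/(cos(pi/115) + 1) ≤ 58: both strict.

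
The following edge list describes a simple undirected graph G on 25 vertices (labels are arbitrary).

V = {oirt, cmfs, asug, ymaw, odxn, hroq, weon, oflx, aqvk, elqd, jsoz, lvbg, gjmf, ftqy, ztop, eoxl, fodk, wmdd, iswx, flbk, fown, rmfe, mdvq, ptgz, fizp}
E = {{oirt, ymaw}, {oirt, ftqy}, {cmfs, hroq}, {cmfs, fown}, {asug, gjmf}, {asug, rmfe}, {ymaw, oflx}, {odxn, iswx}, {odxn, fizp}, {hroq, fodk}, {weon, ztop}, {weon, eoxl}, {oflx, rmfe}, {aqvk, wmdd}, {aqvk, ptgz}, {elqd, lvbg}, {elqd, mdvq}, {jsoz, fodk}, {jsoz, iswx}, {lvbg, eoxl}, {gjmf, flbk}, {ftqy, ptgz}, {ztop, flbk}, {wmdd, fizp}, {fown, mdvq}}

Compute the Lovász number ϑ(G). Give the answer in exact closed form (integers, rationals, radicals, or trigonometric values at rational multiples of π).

Vertex weon has 2 neighbors: ztop, eoxl.
N(ftqy) = {oirt, ptgz}, |N(ftqy)| = 2.
N(fizp) = {odxn, wmdd}, |N(fizp)| = 2.
deg(cmfs) = 2; N(cmfs) = {hroq, fown}.
2-regular, N=25; connected 2-regular on 25 ⇒ C_{25}.
The 13 distinct eigenvalues: [2.0, 1.937, 1.753, 1.458, 1.072, 0.618, 0.126, -0.375, -0.852, -1.275, -1.618, -1.86, -1.984].
λ_max=2, λ_min=-2*cos(pi/25); ϑ = −25·λ_min/(λ_max−λ_min) = 25*cos(pi/25)/(cos(pi/25) + 1).
Numerically 12.4505218.
12 ≤ 25*cos(pi/25)/(cos(pi/25) + 1) ≤ 13: both strict.

25*cos(pi/25)/(cos(pi/25) + 1)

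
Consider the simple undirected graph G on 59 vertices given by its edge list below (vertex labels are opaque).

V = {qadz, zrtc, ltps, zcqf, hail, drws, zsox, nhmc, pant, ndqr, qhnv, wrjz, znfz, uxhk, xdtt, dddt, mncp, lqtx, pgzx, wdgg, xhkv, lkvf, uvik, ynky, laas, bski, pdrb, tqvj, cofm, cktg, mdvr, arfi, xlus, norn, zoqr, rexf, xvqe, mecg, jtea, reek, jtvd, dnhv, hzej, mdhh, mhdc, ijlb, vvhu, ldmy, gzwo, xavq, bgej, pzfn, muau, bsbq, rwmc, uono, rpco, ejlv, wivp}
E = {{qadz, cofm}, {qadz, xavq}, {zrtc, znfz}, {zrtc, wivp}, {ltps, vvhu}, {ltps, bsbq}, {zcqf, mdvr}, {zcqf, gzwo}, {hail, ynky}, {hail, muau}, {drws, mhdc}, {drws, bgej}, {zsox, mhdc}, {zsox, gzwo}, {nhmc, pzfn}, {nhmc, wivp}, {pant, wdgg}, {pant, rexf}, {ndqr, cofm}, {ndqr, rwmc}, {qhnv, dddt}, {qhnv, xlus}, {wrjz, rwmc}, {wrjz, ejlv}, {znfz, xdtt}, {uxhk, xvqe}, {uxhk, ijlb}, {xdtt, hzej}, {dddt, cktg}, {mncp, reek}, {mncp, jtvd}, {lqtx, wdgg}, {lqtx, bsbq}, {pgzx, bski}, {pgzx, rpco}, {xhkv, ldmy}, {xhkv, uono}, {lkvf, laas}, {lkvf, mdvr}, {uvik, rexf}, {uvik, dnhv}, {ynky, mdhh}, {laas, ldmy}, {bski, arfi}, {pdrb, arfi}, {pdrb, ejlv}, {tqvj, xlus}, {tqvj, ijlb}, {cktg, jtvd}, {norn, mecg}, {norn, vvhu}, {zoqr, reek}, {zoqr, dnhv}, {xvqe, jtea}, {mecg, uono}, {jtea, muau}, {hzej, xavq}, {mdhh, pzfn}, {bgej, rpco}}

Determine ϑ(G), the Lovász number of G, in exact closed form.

59*cos(pi/59)/(cos(pi/59) + 1)

deg(uxhk) = 2; N(uxhk) = {xvqe, ijlb}.
deg(dddt) = 2; N(dddt) = {qhnv, cktg}.
Vertex pzfn has 2 neighbors: nhmc, mdhh.
deg(zcqf) = 2; N(zcqf) = {mdvr, gzwo}.
59-vertex 2-regular graph: this is C_{59}, the 59-cycle.
The 30 distinct eigenvalues: [2.0, 1.98867, 1.954807, 1.898795, 1.82127, 1.723108, 1.605423, 1.469548, 1.317023, 1.149575, 0.969102, 0.777648, 0.577384, 0.370577, 0.159572, -0.053241, -0.265451, -0.474653, -0.678478, -0.874615, -1.060842, -1.235049, -1.395263, -1.539668, -1.666628, -1.774704, -1.862672, -1.929536, -1.974537, -1.997165].
With N=59: ϑ(G) = 59·(-(-1)*2*cos(pi/59))/(2−(-2*cos(pi/59))) = 59*cos(pi/59)/(cos(pi/59) + 1).
ϑ(G) ≈ 29.479079936.
Sandwich: α(G)=29 ≤ ϑ(G)=59*cos(pi/59)/(cos(pi/59) + 1) ≤ χ(Ḡ)=30 (both strict).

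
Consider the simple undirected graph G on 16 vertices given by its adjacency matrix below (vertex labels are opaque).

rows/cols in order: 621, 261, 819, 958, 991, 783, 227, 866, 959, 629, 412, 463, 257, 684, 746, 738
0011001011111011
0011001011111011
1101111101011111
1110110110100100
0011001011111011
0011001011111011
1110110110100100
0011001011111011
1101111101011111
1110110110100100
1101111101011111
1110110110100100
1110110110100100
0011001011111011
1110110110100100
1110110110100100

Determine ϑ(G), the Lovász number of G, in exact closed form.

N(629) = {621, 261, 819, 991, 783, 866, 959, 412, 684}, |N(629)| = 9.
deg(463) = 9; N(463) = {621, 261, 819, 991, 783, 866, 959, 412, 684}.
Vertex 412 has 13 neighbors: 621, 261, 958, 991, 783, 227, 866, 629, 463, 257, 684, 746, 738.
Vertex 746 has 9 neighbors: 621, 261, 819, 991, 783, 866, 959, 412, 684.
Complete 3-partite, parts [7, 6, 3]: perfect, ϑ = α = 7.
Numerically 7.000000.
Lovász sandwich 7 ≤ 7 ≤ 7: collapsed.

7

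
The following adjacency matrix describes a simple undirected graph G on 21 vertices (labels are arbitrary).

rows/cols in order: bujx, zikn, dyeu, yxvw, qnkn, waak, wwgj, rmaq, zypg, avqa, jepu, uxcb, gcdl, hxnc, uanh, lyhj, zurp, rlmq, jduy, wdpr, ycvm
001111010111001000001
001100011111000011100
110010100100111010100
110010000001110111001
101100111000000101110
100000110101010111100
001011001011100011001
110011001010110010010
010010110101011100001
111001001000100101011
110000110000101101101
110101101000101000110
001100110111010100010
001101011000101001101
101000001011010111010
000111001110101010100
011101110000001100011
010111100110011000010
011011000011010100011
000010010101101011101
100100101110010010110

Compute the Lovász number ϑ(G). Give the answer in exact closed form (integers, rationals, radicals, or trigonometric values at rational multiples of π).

deg(uanh) = 10; N(uanh) = {bujx, dyeu, zypg, jepu, uxcb, hxnc, lyhj, zurp, rlmq, wdpr}.
deg(dyeu) = 10; N(dyeu) = {bujx, zikn, qnkn, wwgj, avqa, gcdl, hxnc, uanh, zurp, jduy}.
Vertex wwgj has 10 neighbors: dyeu, qnkn, waak, zypg, jepu, uxcb, gcdl, zurp, rlmq, ycvm.
Vertex wdpr has 10 neighbors: qnkn, rmaq, avqa, uxcb, gcdl, uanh, zurp, rlmq, jduy, ycvm.
Regular of degree 10 on 21 vertices: this is K(7,2), the Kneser graph.
The 3 distinct eigenvalues: [10.0, 1.0, -4.0].
ϑ = −N·λ_min/(λ_max−λ_min) = −21·(-4)/(10−(-4)) = 6.
≈ 6.00000000 (to 8 d.p.).

6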